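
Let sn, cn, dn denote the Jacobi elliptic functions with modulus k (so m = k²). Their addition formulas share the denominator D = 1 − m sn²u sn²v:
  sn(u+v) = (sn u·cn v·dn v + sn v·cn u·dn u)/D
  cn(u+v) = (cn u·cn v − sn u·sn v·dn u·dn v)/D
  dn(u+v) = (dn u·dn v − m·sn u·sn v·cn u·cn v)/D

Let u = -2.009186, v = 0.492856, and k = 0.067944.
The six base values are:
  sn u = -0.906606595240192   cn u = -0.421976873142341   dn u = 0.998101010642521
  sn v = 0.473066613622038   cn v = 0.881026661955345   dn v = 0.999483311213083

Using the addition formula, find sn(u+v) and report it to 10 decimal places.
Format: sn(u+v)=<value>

sn(u+v)=-0.9984237799

m = k² = 0.004616387136
D = 1 − m·sn²u·sn²v = 0.999150849697918
sn(u+v) = (sn u·cn v·dn v + sn v·cn u·dn u)/D = -0.997575968070035/0.999150849697918 = -0.9984237799243636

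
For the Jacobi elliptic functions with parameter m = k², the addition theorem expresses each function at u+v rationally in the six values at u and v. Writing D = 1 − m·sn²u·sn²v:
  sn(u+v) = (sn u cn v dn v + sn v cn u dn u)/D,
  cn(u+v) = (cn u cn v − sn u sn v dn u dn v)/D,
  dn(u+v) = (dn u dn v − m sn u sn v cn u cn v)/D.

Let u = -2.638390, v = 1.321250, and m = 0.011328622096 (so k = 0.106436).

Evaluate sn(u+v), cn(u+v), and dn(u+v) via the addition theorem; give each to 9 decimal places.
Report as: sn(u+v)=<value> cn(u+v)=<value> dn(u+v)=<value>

sn u = -0.4898490836213952, cn u = -0.8718072466292531, dn u = 0.9986399116087146
sn v = 0.9682631337640479, cn v = 0.2499329986084781, dn v = 0.9946753426717353
m = k² = 0.011328622096
D = 1 − m·sn²u·sn²v = 0.9974514774381043
sn(u+v) = (sn u·cn v·dn v + sn v·cn u·dn u)/D = -0.9647682687194631/0.9974514774381043 = -0.9672332845678007
cn(u+v) = (cn u·cn v − sn u·sn v·dn u·dn v)/D = 0.2532422506524274/0.9974514774381043 = 0.2538892932444847
dn(u+v) = (dn u·dn v − m·sn u·sn v·cn u·cn v)/D = 0.9921517120643657/0.9974514774381043 = 0.9946866935448823

sn(u+v)=-0.967233285 cn(u+v)=0.253889293 dn(u+v)=0.994686694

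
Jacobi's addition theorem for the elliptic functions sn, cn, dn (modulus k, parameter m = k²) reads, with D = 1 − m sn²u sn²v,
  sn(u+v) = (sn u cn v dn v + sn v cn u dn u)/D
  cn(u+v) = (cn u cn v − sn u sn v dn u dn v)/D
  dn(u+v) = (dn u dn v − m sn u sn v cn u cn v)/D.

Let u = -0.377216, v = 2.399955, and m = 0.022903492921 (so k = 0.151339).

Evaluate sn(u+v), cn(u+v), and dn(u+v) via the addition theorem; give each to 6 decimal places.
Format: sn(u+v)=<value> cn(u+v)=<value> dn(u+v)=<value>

sn(u+v)=0.905582 cn(u+v)=-0.424170 dn(u+v)=0.990564

sn u = -0.368148515328186, cn u = 0.9297669980493244, dn u = 0.9984467003054993
sn v = 0.6877393287996807, cn v = -0.7259577230267371, dn v = 0.9945687420169436
m = k² = 0.022903492921
D = 1 − m·sn²u·sn²v = 0.9985317650846136
sn(u+v) = (sn u·cn v·dn v + sn v·cn u·dn u)/D = 0.9042527918812884/0.9985317650846136 = 0.9055823995791098
cn(u+v) = (cn u·cn v − sn u·sn v·dn u·dn v)/D = -0.4235476056571319/0.9985317650846136 = -0.4241703874300296
dn(u+v) = (dn u·dn v − m·sn u·sn v·cn u·cn v)/D = 0.9891097591062361/0.9985317650846136 = 0.9905641399624586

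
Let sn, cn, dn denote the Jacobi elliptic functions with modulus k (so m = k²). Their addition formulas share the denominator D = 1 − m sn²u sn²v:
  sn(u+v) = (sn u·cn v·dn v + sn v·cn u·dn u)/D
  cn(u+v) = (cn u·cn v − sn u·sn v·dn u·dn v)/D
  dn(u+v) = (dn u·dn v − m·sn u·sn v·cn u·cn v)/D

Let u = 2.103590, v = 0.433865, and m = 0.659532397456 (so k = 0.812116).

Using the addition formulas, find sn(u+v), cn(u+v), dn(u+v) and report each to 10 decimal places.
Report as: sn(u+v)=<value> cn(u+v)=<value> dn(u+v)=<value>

sn(u+v)=0.9520479747 cn(u+v)=-0.3059487766 dn(u+v)=0.6341946896

sn u = 0.9987997169022115, cn u = -0.0489808688781876, dn u = 0.5848503257649827
sn v = 0.4125621229896626, cn v = 0.9109294674530309, dn v = 0.94220095306018
m = k² = 0.659532397456
D = 1 − m·sn²u·sn²v = 0.8880119554539757
sn(u+v) = (sn u·cn v·dn v + sn v·cn u·dn u)/D = 0.8454299836765233/0.8880119554539757 = 0.9520479746743012
cn(u+v) = (cn u·cn v − sn u·sn v·dn u·dn v)/D = -0.2716861713998473/0.8880119554539757 = -0.305948776625371
dn(u+v) = (dn u·dn v − m·sn u·sn v·cn u·cn v)/D = 0.5631724664776027/0.8880119554539757 = 0.6341946896308324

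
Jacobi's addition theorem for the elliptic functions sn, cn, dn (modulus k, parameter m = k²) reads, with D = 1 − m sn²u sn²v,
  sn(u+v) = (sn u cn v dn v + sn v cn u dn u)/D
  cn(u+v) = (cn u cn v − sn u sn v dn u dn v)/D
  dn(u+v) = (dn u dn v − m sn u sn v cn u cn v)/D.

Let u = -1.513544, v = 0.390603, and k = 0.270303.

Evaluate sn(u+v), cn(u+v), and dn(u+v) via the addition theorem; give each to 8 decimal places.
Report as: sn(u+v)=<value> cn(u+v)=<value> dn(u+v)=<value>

sn u = -0.9964783336072231, cn u = 0.08385064490731036, dn u = 0.9630420520838438
sn v = 0.380095429787743, cn v = 0.9249472764728111, dn v = 0.9947081482947514
m = k² = 0.073063711809
D = 1 − m·sn²u·sn²v = 0.9895185166766533
sn(u+v) = (sn u·cn v·dn v + sn v·cn u·dn u)/D = -0.8861191233248666/0.9895185166766533 = -0.8955053476926752
cn(u+v) = (cn u·cn v − sn u·sn v·dn u·dn v)/D = 0.440385960407384/0.9895185166766533 = 0.4450507524472023
dn(u+v) = (dn u·dn v − m·sn u·sn v·cn u·cn v)/D = 0.9600920526326782/0.9895185166766533 = 0.9702618358847843

sn(u+v)=-0.89550535 cn(u+v)=0.44505075 dn(u+v)=0.97026184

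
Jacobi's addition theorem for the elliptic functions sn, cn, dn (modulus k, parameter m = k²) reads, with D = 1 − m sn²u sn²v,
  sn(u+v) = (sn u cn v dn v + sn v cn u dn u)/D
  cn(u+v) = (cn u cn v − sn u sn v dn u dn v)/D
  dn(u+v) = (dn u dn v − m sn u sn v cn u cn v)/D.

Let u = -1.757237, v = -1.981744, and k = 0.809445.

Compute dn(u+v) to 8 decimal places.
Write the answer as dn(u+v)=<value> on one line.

dn(u+v)=0.97344692

sn u = -0.9884793644105987, cn u = 0.151355694093149, dn u = 0.599840394668755
sn v = -0.9998189800813238, cn v = 0.01902648336244853, dn v = 0.5873976331617409
m = k² = 0.655201208025
D = 1 − m·sn²u·sn²v = 0.3600402529253064
dn(u+v) = (dn u·dn v − m·sn u·sn v·cn u·cn v)/D = 0.3504800766104532/0.3600402529253064 = 0.9734469236781795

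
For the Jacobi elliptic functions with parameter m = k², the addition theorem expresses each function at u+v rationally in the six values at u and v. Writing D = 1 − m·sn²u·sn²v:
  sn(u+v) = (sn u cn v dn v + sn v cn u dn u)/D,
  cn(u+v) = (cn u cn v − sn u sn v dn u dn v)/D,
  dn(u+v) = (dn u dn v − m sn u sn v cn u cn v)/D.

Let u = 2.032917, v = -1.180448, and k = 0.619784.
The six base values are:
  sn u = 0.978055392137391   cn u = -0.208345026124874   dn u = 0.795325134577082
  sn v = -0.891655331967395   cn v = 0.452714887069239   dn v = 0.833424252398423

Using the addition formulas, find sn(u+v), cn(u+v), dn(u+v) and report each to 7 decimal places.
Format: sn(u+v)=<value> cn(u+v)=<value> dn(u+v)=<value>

sn(u+v)=0.7300569 cn(u+v)=0.6833863 dn(u+v)=0.8917758

m = k² = 0.384132206656
D = 1 − m·sn²u·sn²v = 0.7078528550727135
sn(u+v) = (sn u·cn v·dn v + sn v·cn u·dn u)/D = 0.5167728913624344/0.7078528550727135 = 0.7300569428505722
cn(u+v) = (cn u·cn v − sn u·sn v·dn u·dn v)/D = 0.4837369566071023/0.7078528550727135 = 0.6833863184141722
dn(u+v) = (dn u·dn v − m·sn u·sn v·cn u·cn v)/D = 0.6312460194964776/0.7078528550727135 = 0.8917757623957504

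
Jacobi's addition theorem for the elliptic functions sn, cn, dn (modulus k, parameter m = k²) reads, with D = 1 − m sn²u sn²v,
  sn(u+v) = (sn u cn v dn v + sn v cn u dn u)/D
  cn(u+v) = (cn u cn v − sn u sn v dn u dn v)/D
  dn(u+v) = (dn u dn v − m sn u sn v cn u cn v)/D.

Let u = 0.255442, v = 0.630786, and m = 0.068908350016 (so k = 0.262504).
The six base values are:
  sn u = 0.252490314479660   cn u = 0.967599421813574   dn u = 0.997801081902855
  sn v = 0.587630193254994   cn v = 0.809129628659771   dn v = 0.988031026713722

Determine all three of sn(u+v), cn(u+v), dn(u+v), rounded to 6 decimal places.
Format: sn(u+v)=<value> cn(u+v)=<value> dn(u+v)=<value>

m = k² = 0.068908350016
D = 1 − m·sn²u·sn²v = 0.9984830561617487
sn(u+v) = (sn u·cn v·dn v + sn v·cn u·dn u)/D = 0.7691925153351922/0.9984830561617487 = 0.7703611098740441
cn(u+v) = (cn u·cn v − sn u·sn v·dn u·dn v)/D = 0.6366406268802093/0.9984830561617487 = 0.6376078421676062
dn(u+v) = (dn u·dn v − m·sn u·sn v·cn u·cn v)/D = 0.9778539242333259/0.9984830561617487 = 0.9793395272948117

sn(u+v)=0.770361 cn(u+v)=0.637608 dn(u+v)=0.979340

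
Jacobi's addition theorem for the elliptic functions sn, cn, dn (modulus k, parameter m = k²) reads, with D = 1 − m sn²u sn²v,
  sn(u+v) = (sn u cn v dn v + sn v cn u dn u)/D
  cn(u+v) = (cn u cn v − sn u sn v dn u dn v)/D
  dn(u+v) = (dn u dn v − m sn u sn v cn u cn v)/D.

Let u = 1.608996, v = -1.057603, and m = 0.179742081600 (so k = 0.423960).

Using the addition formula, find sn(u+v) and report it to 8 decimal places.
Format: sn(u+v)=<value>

sn(u+v)=0.51985170

sn u = 0.9993254429337856, cn u = 0.03672409434136152, dn u = 0.9058147322686556
sn v = -0.8569662454523823, cn v = 0.5153725391939769, dn v = 0.9316646428502345
m = k² = 0.1797420816
D = 1 − m·sn²u·sn²v = 0.8681770310787133
sn(u+v) = (sn u·cn v·dn v + sn v·cn u·dn u)/D = 0.4513233055797955/0.8681770310787133 = 0.519851700083593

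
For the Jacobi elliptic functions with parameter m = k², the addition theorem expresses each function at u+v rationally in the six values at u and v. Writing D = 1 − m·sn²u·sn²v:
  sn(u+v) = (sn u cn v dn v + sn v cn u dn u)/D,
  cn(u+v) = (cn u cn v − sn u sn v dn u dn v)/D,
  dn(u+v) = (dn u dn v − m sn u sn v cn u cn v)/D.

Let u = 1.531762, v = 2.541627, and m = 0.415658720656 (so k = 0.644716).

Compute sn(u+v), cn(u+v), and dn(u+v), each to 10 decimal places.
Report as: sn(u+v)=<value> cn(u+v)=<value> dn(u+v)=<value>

sn u = 0.9806237277282049, cn u = 0.1959007519547574, dn u = 0.7747858139843235
sn v = 0.827011588338541, cn v = -0.5621848741773151, dn v = 0.845997032977902
m = k² = 0.415658720656
D = 1 − m·sn²u·sn²v = 0.7266211692766494
sn(u+v) = (sn u·cn v·dn v + sn v·cn u·dn u)/D = -0.340866501858977/0.7266211692766494 = -0.4691117136021639
cn(u+v) = (cn u·cn v − sn u·sn v·dn u·dn v)/D = -0.6417073722121238/0.7266211692766494 = -0.8831388340239837
dn(u+v) = (dn u·dn v − m·sn u·sn v·cn u·cn v)/D = 0.6925914730121615/0.7266211692766494 = 0.9531672105034259

sn(u+v)=-0.4691117136 cn(u+v)=-0.8831388340 dn(u+v)=0.9531672105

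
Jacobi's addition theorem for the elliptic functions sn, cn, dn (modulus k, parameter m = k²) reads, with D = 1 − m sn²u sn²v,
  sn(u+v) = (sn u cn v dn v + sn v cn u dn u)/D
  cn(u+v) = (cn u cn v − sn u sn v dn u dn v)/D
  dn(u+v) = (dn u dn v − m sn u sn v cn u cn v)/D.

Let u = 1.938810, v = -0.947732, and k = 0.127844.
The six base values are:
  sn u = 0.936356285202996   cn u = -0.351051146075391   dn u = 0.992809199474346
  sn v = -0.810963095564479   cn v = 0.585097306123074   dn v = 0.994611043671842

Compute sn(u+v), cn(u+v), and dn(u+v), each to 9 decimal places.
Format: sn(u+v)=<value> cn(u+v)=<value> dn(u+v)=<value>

sn(u+v)=0.835422730 cn(u+v)=0.549607917 dn(u+v)=0.994280117

m = k² = 0.016344088336
D = 1 − m·sn²u·sn²v = 0.9905757859108316
sn(u+v) = (sn u·cn v·dn v + sn v·cn u·dn u)/D = 0.8275495274514684/0.9905757859108316 = 0.8354227301150301
cn(u+v) = (cn u·cn v − sn u·sn v·dn u·dn v)/D = 0.5444282939448618/0.9905757859108316 = 0.5496079166161543
dn(u+v) = (dn u·dn v − m·sn u·sn v·cn u·cn v)/D = 0.9849098086946935/0.9905757859108316 = 0.9942801173855383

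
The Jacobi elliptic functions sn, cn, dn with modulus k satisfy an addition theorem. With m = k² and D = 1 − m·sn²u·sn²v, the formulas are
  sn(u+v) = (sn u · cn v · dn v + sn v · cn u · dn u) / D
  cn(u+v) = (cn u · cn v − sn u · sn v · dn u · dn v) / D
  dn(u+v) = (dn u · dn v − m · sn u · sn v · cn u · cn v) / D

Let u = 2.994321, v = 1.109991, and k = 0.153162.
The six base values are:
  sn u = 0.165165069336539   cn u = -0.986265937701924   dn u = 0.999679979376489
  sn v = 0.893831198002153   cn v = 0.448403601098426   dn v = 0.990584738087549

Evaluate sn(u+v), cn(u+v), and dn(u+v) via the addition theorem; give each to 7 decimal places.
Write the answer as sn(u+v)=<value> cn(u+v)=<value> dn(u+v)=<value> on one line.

sn(u+v)=-0.8083231 cn(u+v)=-0.5887391 dn(u+v)=0.9923066

m = k² = 0.023458598244
D = 1 − m·sn²u·sn²v = 0.999488730973018
sn(u+v) = (sn u·cn v·dn v + sn v·cn u·dn u)/D = -0.8079098369713182/0.999488730973018 = -0.8083231075399972
cn(u+v) = (cn u·cn v − sn u·sn v·dn u·dn v)/D = -0.5884381179589168/0.999488730973018 = -0.5887391220369869
dn(u+v) = (dn u·dn v − m·sn u·sn v·cn u·cn v)/D = 0.9917993077564523/0.999488730973018 = 0.9923066434084955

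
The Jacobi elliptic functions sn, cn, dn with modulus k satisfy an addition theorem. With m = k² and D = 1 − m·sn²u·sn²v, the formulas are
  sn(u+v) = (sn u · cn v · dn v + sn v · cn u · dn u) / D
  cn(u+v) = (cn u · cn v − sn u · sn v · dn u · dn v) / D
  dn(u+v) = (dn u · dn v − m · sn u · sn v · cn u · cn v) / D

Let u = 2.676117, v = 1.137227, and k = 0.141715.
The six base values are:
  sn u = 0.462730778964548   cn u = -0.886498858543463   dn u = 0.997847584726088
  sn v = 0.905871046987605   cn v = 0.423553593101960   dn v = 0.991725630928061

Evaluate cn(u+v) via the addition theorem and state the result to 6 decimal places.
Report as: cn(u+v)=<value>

cn(u+v)=-0.793090

m = k² = 0.020083141225
D = 1 − m·sn²u·sn²v = 0.9964712476815513
cn(u+v) = (cn u·cn v − sn u·sn v·dn u·dn v)/D = -0.7902910162454922/0.9964712476815513 = -0.7930896331271272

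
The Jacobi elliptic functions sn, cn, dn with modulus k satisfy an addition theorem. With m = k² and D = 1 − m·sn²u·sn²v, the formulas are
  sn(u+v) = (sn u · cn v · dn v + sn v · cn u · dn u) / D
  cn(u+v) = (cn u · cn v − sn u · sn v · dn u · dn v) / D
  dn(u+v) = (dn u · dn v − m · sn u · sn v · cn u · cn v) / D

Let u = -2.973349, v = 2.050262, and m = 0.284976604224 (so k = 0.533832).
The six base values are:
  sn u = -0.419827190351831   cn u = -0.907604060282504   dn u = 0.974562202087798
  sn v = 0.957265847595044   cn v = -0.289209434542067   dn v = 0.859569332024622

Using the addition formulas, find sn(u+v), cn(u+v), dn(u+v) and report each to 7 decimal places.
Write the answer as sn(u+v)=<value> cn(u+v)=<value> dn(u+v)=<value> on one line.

sn(u+v)=-0.7781673 cn(u+v)=0.6280570 dn(u+v)=0.9096340

m = k² = 0.284976604224
D = 1 − m·sn²u·sn²v = 0.9539727040016821
sn(u+v) = (sn u·cn v·dn v + sn v·cn u·dn u)/D = -0.7423503682436022/0.9539727040016821 = -0.7781673051331805
cn(u+v) = (cn u·cn v − sn u·sn v·dn u·dn v)/D = 0.5991492725096719/0.9539727040016821 = 0.6280570397836199
dn(u+v) = (dn u·dn v − m·sn u·sn v·cn u·cn v)/D = 0.8677660129832059/0.9539727040016821 = 0.9096340066577794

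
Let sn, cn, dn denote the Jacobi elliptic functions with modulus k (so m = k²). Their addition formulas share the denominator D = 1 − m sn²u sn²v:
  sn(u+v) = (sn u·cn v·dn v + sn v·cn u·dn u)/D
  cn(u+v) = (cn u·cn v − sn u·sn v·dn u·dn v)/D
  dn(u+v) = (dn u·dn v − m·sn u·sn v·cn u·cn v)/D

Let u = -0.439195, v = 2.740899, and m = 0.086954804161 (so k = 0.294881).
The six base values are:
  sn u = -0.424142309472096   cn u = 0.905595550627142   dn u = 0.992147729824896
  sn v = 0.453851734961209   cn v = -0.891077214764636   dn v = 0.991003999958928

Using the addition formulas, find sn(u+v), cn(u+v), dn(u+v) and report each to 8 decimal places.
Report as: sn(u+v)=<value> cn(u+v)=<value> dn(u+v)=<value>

m = k² = 0.086954804161
D = 1 − m·sn²u·sn²v = 0.9967778572655367
sn(u+v) = (sn u·cn v·dn v + sn v·cn u·dn u)/D = 0.7823223484084182/0.9967778572655367 = 0.7848512511649939
cn(u+v) = (cn u·cn v − sn u·sn v·dn u·dn v)/D = -0.6176874937341797/0.9967778572655367 = -0.6196842046919896
dn(u+v) = (dn u·dn v − m·sn u·sn v·cn u·cn v)/D = 0.9697150609958358/0.9967778572655367 = 0.9728497216582014

sn(u+v)=0.78485125 cn(u+v)=-0.61968420 dn(u+v)=0.97284972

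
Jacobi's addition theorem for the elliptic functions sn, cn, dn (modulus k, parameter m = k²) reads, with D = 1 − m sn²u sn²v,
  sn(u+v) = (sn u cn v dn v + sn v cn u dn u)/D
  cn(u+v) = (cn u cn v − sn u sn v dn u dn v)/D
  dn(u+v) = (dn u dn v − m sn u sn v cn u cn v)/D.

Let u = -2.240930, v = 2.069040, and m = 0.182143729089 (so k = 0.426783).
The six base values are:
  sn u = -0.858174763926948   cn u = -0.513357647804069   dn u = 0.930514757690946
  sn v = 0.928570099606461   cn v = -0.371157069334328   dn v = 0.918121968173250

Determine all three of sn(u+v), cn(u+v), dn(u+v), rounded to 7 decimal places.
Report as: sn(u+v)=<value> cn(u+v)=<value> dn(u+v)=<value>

m = k² = 0.182143729089
D = 1 − m·sn²u·sn²v = 0.8843368296112585
sn(u+v) = (sn u·cn v·dn v + sn v·cn u·dn u)/D = -0.1511277082277057/0.8843368296112585 = -0.1708938304584003
cn(u+v) = (cn u·cn v − sn u·sn v·dn u·dn v)/D = 0.8713277477578305/0.8843368296112585 = 0.985289449203256
dn(u+v) = (dn u·dn v − m·sn u·sn v·cn u·cn v)/D = 0.8819815991113/0.8843368296112585 = 0.9973367268883352

sn(u+v)=-0.1708938 cn(u+v)=0.9852894 dn(u+v)=0.9973367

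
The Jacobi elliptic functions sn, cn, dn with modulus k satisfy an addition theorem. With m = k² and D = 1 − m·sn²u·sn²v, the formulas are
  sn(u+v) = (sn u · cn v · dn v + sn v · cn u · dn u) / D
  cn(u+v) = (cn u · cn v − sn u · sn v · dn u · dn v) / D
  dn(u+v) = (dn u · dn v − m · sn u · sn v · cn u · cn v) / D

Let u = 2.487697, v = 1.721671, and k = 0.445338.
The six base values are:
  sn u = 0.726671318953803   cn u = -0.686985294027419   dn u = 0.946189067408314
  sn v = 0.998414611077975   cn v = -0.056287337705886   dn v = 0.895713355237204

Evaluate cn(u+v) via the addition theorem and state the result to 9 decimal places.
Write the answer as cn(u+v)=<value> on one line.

cn(u+v)=-0.643385128

m = k² = 0.198325934244
D = 1 − m·sn²u·sn²v = 0.8956055517271067
cn(u+v) = (cn u·cn v − sn u·sn v·dn u·dn v)/D = -0.5762192925026475/0.8956055517271067 = -0.6433851279633681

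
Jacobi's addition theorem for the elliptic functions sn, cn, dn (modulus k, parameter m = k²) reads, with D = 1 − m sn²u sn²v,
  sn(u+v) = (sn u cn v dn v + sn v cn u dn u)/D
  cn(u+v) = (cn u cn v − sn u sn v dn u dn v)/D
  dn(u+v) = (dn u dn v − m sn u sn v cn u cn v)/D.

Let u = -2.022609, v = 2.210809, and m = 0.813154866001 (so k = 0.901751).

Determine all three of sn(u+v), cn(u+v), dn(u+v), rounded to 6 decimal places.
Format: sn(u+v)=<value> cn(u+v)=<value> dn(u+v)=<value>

sn u = -0.9932917804409043, cn u = 0.1156349380963136, dn u = 0.4446551299748075
sn v = 0.9994398227178754, cn v = 0.03346701010938712, dn v = 0.4333080896979854
m = k² = 0.813154866001
D = 1 − m·sn²u·sn²v = 0.1986167729516957
sn(u+v) = (sn u·cn v·dn v + sn v·cn u·dn u)/D = 0.0369846186225048/0.1986167729516957 = 0.1862109532486442
cn(u+v) = (cn u·cn v − sn u·sn v·dn u·dn v)/D = 0.1951429232206316/0.1986167729516957 = 0.9825097866638435
dn(u+v) = (dn u·dn v − m·sn u·sn v·cn u·cn v)/D = 0.1957966773071319/0.1986167729516957 = 0.9858013217984884

sn(u+v)=0.186211 cn(u+v)=0.982510 dn(u+v)=0.985801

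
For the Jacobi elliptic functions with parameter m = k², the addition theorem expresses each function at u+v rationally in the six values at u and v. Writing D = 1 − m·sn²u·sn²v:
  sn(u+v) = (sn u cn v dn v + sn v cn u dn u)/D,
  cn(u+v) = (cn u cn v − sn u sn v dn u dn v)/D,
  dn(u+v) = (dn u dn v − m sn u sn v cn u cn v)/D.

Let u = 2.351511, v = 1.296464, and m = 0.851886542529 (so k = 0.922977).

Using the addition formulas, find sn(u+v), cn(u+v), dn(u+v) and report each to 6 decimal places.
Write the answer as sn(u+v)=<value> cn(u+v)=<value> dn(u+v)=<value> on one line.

sn u = 0.9998607461214248, cn u = 0.01668797068273205, dn u = 0.3851632095123143
sn v = 0.8796569285608234, cn v = 0.4756087552126626, dn v = 0.5837922020534295
m = k² = 0.851886542529
D = 1 − m·sn²u·sn²v = 0.3409969109952429
sn(u+v) = (sn u·cn v·dn v + sn v·cn u·dn u)/D = 0.2832720938947795/0.3409969109952429 = 0.8307174779619375
cn(u+v) = (cn u·cn v − sn u·sn v·dn u·dn v)/D = -0.1898310146650564/0.3409969109952429 = -0.5566942354727215
dn(u+v) = (dn u·dn v − m·sn u·sn v·cn u·cn v)/D = 0.2189084146947409/0.3409969109952429 = 0.6419659757498356

sn(u+v)=0.830717 cn(u+v)=-0.556694 dn(u+v)=0.641966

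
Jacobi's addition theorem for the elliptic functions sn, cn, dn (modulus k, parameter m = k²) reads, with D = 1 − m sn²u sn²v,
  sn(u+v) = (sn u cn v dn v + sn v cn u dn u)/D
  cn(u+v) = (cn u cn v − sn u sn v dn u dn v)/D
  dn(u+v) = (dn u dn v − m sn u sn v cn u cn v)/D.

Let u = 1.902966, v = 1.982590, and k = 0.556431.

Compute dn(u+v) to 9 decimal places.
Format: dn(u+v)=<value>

sn u = 0.9883704733216329, cn u = -0.1520651421791708, dn u = 0.8351910143630342
sn v = 0.9760441662405845, cn v = -0.2175724834341933, dn v = 0.839667227168448
m = k² = 0.309615457761
D = 1 − m·sn²u·sn²v = 0.7118616262958632
dn(u+v) = (dn u·dn v − m·sn u·sn v·cn u·cn v)/D = 0.6914005081792297/0.7118616262958632 = 0.9712568884726911

dn(u+v)=0.971256888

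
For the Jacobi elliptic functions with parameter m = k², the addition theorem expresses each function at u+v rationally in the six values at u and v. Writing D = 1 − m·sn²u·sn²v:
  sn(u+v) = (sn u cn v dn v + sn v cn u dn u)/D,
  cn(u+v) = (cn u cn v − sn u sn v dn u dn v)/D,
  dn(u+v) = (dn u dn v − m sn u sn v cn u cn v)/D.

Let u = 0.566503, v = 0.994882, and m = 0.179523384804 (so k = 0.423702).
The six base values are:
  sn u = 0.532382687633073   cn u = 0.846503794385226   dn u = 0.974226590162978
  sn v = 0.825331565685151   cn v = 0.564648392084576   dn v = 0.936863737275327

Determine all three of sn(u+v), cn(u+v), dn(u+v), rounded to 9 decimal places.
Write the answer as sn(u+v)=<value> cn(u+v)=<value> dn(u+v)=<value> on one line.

sn(u+v)=0.996819030 cn(u+v)=0.079698320 dn(u+v)=0.906430867

m = k² = 0.179523384804
D = 1 − m·sn²u·sn²v = 0.965340221120575
sn(u+v) = (sn u·cn v·dn v + sn v·cn u·dn u)/D = 0.9622695024483825/0.965340221120575 = 0.9968190295970181
cn(u+v) = (cn u·cn v − sn u·sn v·dn u·dn v)/D = 0.07693599398761991/0.965340221120575 = 0.07969832014076028
dn(u+v) = (dn u·dn v − m·sn u·sn v·cn u·cn v)/D = 0.8750141731397167/0.965340221120575 = 0.9064308665436035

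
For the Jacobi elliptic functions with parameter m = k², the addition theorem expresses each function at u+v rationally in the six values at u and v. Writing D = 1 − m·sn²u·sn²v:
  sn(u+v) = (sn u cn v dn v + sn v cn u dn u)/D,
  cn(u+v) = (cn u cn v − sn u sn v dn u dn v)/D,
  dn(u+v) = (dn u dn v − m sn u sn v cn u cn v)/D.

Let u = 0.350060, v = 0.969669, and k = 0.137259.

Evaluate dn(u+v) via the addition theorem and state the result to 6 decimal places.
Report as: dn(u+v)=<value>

dn(u+v)=0.991145

sn u = 0.3428307161849488, cn u = 0.9393972003578226, dn u = 0.9988922245551068
sn v = 0.8233560310374662, cn v = 0.5675251942902896, dn v = 0.9935935064579652
m = k² = 0.018840033081
D = 1 − m·sn²u·sn²v = 0.9984988763924208
dn(u+v) = (dn u·dn v − m·sn u·sn v·cn u·cn v)/D = 0.9896576295009604/0.9984988763924208 = 0.9911454613515402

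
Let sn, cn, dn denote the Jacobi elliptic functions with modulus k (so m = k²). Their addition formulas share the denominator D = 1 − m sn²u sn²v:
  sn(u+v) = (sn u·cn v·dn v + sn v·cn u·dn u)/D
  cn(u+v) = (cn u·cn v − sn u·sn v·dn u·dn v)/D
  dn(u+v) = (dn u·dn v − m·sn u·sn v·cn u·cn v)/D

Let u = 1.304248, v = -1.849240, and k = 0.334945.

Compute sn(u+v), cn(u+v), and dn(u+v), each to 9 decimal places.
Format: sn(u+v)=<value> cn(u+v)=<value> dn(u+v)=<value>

sn(u+v)=-0.515973494 cn(u+v)=0.856604549 dn(u+v)=0.984952943

sn u = 0.9564990820748057, cn u = 0.2917353355184354, dn u = 0.9472909401323832
sn v = -0.9762839313237832, cn v = -0.2164940771452617, dn v = 0.9450238464807445
m = k² = 0.112188153025
D = 1 − m·sn²u·sn²v = 0.9021708238995999
sn(u+v) = (sn u·cn v·dn v + sn v·cn u·dn u)/D = -0.4654962321216179/0.9021708238995999 = -0.5159734939216142
cn(u+v) = (cn u·cn v − sn u·sn v·dn u·dn v)/D = 0.7728036318342841/0.9021708238995999 = 0.856604549118391
dn(u+v) = (dn u·dn v − m·sn u·sn v·cn u·cn v)/D = 0.8885958080659059/0.9021708238995999 = 0.9849529429747944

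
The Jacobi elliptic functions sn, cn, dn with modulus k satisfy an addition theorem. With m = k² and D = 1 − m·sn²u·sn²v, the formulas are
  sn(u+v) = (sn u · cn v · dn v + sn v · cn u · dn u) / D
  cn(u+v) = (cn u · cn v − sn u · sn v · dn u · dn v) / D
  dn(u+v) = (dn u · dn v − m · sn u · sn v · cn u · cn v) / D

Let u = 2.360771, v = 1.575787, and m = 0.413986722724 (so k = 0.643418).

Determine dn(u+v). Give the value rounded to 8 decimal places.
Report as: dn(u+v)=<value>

dn(u+v)=0.97415744

sn u = 0.9010539965403049, cn u = -0.4337069233004521, dn u = 0.8147913117233365
sn v = 0.9868340879625318, cn v = 0.1617358427657829, dn v = 0.772555850315276
m = k² = 0.413986722724
D = 1 − m·sn²u·sn²v = 0.6726771432135736
dn(u+v) = (dn u·dn v − m·sn u·sn v·cn u·cn v)/D = 0.6552934454563522/0.6726771432135736 = 0.9741574424928809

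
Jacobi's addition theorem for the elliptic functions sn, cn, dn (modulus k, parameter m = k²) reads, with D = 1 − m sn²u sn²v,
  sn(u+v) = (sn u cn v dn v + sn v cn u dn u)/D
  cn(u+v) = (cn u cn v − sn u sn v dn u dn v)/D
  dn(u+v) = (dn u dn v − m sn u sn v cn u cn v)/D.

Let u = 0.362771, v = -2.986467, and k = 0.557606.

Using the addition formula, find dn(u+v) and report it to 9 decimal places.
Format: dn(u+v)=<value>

sn u = 0.3526164540707665, cn u = 0.9357679393517172, dn u = 0.9804795574129864
sn v = -0.4345650840095132, cn v = -0.9006404320036963, dn v = 0.9701973554574087
m = k² = 0.310924451236
D = 1 − m·sn²u·sn²v = 0.992699212927301
dn(u+v) = (dn u·dn v − m·sn u·sn v·cn u·cn v)/D = 0.911104390200414/0.992699212927301 = 0.9178050897348072

dn(u+v)=0.917805090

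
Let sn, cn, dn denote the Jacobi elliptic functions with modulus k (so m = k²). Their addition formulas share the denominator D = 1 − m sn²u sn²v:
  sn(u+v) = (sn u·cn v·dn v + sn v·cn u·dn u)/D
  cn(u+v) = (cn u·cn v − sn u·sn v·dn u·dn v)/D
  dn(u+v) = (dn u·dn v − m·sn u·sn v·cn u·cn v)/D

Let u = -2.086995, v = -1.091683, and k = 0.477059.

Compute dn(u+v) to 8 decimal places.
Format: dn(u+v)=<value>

sn u = -0.9339684258957167, cn u = -0.3573555364477752, dn u = 0.8952530536446859
sn v = -0.8688757538163887, cn v = 0.4950302257741464, dn v = 0.9100470352867189
m = k² = 0.227585289481
D = 1 − m·sn²u·sn²v = 0.8501268164014437
dn(u+v) = (dn u·dn v − m·sn u·sn v·cn u·cn v)/D = 0.8473936779971307/0.8501268164014437 = 0.9967850227147495

dn(u+v)=0.99678502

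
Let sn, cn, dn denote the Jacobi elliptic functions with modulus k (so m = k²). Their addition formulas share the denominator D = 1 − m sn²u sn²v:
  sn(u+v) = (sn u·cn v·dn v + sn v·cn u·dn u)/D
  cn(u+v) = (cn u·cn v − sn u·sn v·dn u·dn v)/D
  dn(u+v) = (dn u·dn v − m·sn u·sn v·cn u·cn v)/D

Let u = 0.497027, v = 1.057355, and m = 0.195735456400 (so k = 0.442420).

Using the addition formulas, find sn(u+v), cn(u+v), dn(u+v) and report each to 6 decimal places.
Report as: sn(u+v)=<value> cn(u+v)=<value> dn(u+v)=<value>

sn u = 0.4734664456095784, cn u = 0.8808118555524966, dn u = 0.9778148545309284
sn v = 0.8555522380972448, cn v = 0.5177164937364805, dn v = 0.9255958027062254
m = k² = 0.1957354564
D = 1 − m·sn²u·sn²v = 0.9678825557761464
sn(u+v) = (sn u·cn v·dn v + sn v·cn u·dn u)/D = 0.9637455881394211/0.9678825557761464 = 0.9957257545225538
cn(u+v) = (cn u·cn v − sn u·sn v·dn u·dn v)/D = 0.0893928583141094/0.9678825557761464 = 0.09235919976099284
dn(u+v) = (dn u·dn v − m·sn u·sn v·cn u·cn v)/D = 0.8689053238673047/0.9678825557761464 = 0.8977383864207866

sn(u+v)=0.995726 cn(u+v)=0.092359 dn(u+v)=0.897738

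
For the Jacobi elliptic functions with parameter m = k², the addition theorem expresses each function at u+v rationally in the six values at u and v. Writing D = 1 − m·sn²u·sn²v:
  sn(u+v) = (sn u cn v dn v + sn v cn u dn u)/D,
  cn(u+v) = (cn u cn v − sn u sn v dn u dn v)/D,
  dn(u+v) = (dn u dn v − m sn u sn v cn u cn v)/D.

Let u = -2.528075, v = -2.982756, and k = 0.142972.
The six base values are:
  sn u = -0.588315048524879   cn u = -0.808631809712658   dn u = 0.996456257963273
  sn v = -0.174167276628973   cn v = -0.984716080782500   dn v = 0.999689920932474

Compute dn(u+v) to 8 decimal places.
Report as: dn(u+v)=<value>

m = k² = 0.020440992784
D = 1 − m·sn²u·sn²v = 0.9997853874960132
dn(u+v) = (dn u·dn v − m·sn u·sn v·cn u·cn v)/D = 0.9944794916166751/0.9997853874960132 = 0.9946929651646272

dn(u+v)=0.99469297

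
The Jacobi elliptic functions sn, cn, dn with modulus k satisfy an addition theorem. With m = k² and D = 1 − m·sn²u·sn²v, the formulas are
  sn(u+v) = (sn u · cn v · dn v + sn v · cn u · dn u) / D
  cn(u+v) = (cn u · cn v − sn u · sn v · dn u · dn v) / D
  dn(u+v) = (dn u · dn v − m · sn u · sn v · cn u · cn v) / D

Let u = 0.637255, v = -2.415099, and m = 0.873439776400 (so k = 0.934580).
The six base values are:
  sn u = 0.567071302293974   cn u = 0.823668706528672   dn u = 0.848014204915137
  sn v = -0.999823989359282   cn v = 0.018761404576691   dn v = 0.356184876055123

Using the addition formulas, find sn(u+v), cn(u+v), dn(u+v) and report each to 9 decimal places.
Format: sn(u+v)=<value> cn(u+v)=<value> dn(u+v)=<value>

m = k² = 0.8734397764
D = 1 − m·sn²u·sn²v = 0.7192269559255768
sn(u+v) = (sn u·cn v·dn v + sn v·cn u·dn u)/D = -0.6945703527064226/0.7192269559255768 = -0.9657179100198998
cn(u+v) = (cn u·cn v − sn u·sn v·dn u·dn v)/D = 0.1867068270611637/0.7192269559255768 = 0.2595937562168951
dn(u+v) = (dn u·dn v − m·sn u·sn v·cn u·cn v)/D = 0.3097024889151888/0.7192269559255768 = 0.4306046740373226

sn(u+v)=-0.965717910 cn(u+v)=0.259593756 dn(u+v)=0.430604674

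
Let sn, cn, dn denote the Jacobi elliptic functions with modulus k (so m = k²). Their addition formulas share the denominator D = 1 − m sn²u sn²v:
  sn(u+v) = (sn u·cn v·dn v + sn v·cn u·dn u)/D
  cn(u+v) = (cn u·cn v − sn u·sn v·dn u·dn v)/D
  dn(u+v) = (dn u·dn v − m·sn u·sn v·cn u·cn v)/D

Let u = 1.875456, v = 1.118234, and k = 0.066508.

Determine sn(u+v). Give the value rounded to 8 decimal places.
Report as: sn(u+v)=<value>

sn(u+v)=0.15080530

sn u = 0.9546638854630856, cn u = -0.297685850843678, dn u = 0.9979822975207364
sn v = 0.8989787813896545, cn v = 0.4379921809931905, dn v = 0.9982110207277297
m = k² = 0.004423314064
D = 1 − m·sn²u·sn²v = 0.9967420257608811
sn(u+v) = (sn u·cn v·dn v + sn v·cn u·dn u)/D = 0.1503139824104508/0.9967420257608811 = 0.1508053022001414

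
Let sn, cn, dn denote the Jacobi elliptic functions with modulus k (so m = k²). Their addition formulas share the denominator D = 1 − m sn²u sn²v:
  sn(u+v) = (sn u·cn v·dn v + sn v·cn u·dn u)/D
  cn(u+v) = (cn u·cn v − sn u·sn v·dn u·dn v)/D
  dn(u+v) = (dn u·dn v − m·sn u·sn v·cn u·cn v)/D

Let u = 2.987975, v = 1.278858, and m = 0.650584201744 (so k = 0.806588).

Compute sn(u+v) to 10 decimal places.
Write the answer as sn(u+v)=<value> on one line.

sn u = 0.8040658429853636, cn u = -0.594540259481422, dn u = 0.7611721742707151
sn v = 0.8980313642969844, cn v = 0.4399314364067393, dn v = 0.689441548753985
m = k² = 0.650584201744
D = 1 − m·sn²u·sn²v = 0.6607891384627717
sn(u+v) = (sn u·cn v·dn v + sn v·cn u·dn u)/D = -0.1625230432591183/0.6607891384627717 = -0.2459529580604248

sn(u+v)=-0.2459529581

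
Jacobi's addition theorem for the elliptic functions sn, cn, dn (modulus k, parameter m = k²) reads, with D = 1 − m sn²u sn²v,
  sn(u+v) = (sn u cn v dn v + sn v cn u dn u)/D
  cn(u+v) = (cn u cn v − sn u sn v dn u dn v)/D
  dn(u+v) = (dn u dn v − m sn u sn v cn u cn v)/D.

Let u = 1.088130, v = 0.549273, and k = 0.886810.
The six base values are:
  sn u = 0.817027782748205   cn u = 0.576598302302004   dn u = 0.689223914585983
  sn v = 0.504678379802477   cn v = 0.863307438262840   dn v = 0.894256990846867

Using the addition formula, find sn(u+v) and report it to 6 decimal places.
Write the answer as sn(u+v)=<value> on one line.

m = k² = 0.7864319761
D = 1 − m·sn²u·sn²v = 0.8662899000620391
sn(u+v) = (sn u·cn v·dn v + sn v·cn u·dn u)/D = 0.8313226190771273/0.8662899000620391 = 0.9596355896768419

sn(u+v)=0.959636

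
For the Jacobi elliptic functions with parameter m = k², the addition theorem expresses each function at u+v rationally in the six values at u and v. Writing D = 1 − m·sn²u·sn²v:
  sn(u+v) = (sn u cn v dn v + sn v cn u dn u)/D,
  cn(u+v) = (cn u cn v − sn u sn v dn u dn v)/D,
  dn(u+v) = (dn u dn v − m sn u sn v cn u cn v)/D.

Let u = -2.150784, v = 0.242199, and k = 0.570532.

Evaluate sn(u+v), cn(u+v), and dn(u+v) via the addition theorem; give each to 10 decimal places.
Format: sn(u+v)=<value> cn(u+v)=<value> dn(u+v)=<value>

sn u = -0.9395183706037808, cn u = -0.3424985128405915, dn u = 0.8442019208113655
sn v = 0.2390990785411463, cn v = 0.9709951753952101, dn v = 0.9906519616608641
m = k² = 0.325506763024
D = 1 − m·sn²u·sn²v = 0.9835742059277084
sn(u+v) = (sn u·cn v·dn v + sn v·cn u·dn u)/D = -0.9728724966730214/0.9835742059277084 = -0.9891195710601286
cn(u+v) = (cn u·cn v − sn u·sn v·dn u·dn v)/D = -0.1446973523721976/0.9835742059277084 = -0.1471138135792397
dn(u+v) = (dn u·dn v − m·sn u·sn v·cn u·cn v)/D = 0.8119927870624925/0.9835742059277084 = 0.8255531531518966

sn(u+v)=-0.9891195711 cn(u+v)=-0.1471138136 dn(u+v)=0.8255531532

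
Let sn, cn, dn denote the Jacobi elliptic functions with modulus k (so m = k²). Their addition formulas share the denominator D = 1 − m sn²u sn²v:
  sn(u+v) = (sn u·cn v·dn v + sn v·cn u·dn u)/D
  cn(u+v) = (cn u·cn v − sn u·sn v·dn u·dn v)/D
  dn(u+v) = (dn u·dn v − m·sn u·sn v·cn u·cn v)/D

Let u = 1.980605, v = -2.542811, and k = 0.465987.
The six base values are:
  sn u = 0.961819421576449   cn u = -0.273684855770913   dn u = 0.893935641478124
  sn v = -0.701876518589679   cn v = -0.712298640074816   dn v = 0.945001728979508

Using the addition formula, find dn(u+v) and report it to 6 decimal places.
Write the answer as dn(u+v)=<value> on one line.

m = k² = 0.217143884169
D = 1 − m·sn²u·sn²v = 0.9010408142516327
dn(u+v) = (dn u·dn v − m·sn u·sn v·cn u·cn v)/D = 0.8733476020717086/0.9010408142516327 = 0.9692653076953845

dn(u+v)=0.969265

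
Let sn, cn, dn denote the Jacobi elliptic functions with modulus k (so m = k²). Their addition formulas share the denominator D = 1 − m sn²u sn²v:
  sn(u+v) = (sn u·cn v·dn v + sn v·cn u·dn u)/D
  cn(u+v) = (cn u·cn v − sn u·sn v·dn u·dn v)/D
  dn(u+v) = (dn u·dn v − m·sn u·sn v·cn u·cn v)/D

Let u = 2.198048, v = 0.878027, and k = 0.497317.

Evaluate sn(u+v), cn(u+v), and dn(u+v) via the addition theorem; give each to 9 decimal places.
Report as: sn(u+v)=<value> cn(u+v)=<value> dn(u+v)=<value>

sn u = 0.9002811538079515, cn u = -0.4353089065229696, dn u = 0.8941712445729804
sn v = 0.7540585389244955, cn v = 0.6568072166740064, dn v = 0.9270223309935329
m = k² = 0.247324198489
D = 1 − m·sn²u·sn²v = 0.8860188452492425
sn(u+v) = (sn u·cn v·dn v + sn v·cn u·dn u)/D = 0.2546483702270628/0.8860188452492425 = 0.2874073972494667
cn(u+v) = (cn u·cn v − sn u·sn v·dn u·dn v)/D = -0.8486363188536665/0.8860188452492425 = -0.9578084297009957
dn(u+v) = (dn u·dn v − m·sn u·sn v·cn u·cn v)/D = 0.8769215817229161/0.8860188452492425 = 0.9897324266011889

sn(u+v)=0.287407397 cn(u+v)=-0.957808430 dn(u+v)=0.989732427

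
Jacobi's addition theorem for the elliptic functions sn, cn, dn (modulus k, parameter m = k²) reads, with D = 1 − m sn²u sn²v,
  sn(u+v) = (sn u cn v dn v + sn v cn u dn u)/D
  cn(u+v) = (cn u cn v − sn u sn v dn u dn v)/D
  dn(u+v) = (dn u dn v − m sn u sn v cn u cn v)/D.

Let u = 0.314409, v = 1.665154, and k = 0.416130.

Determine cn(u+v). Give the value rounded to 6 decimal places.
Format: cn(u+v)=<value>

cn(u+v)=-0.299296

sn u = 0.308418713612019, cn u = 0.9512507014945678, dn u = 0.9917299326657784
sn v = 0.9998536779916516, cn v = -0.01710621543669658, dn v = 0.9093329944815642
m = k² = 0.1731641769
D = 1 − m·sn²u·sn²v = 0.9835330793489545
cn(u+v) = (cn u·cn v − sn u·sn v·dn u·dn v)/D = -0.2943675301116401/0.9835330793489545 = -0.2992960138224282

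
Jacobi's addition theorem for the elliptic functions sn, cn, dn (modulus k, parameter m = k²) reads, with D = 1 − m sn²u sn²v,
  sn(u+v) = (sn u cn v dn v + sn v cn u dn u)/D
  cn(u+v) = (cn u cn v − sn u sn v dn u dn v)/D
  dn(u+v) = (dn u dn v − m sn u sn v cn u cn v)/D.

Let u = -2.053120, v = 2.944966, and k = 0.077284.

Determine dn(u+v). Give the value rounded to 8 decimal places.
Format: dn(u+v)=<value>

dn(u+v)=0.99819142

sn u = -0.8876223357151592, cn u = -0.4605720238351057, dn u = 0.9976443136553194
sn v = 0.1999681955408315, cn v = -0.9798023886336182, dn v = 0.9998805745250778
m = k² = 0.005972816656
D = 1 − m·sn²u·sn²v = 0.9998118269244593
dn(u+v) = (dn u·dn v − m·sn u·sn v·cn u·cn v)/D = 0.998003584061955/0.9998118269244593 = 0.9981914168108346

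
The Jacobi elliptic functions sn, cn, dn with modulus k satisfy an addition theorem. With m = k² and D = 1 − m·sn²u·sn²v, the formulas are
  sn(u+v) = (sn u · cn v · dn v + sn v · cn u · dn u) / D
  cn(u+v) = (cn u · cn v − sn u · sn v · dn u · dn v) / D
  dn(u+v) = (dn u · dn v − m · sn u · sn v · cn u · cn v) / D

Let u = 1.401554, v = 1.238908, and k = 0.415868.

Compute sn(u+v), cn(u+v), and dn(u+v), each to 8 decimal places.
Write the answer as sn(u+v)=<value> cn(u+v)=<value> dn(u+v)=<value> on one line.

sn u = 0.9752606188293194, cn u = 0.2210581945114297, dn u = 0.9140596920946799
sn v = 0.9315444184633618, cn v = 0.3636275518023311, dn v = 0.9219119352649842
m = k² = 0.172946193424
D = 1 − m·sn²u·sn²v = 0.8572554555387609
sn(u+v) = (sn u·cn v·dn v + sn v·cn u·dn u)/D = 0.5151673574554074/0.8572554555387609 = 0.6009496400715691
cn(u+v) = (cn u·cn v − sn u·sn v·dn u·dn v)/D = -0.6851930456910527/0.8572554555387609 = -0.7992868884811332
dn(u+v) = (dn u·dn v − m·sn u·sn v·cn u·cn v)/D = 0.830052675982809/0.8572554555387609 = 0.9682675923726193

sn(u+v)=0.60094964 cn(u+v)=-0.79928689 dn(u+v)=0.96826759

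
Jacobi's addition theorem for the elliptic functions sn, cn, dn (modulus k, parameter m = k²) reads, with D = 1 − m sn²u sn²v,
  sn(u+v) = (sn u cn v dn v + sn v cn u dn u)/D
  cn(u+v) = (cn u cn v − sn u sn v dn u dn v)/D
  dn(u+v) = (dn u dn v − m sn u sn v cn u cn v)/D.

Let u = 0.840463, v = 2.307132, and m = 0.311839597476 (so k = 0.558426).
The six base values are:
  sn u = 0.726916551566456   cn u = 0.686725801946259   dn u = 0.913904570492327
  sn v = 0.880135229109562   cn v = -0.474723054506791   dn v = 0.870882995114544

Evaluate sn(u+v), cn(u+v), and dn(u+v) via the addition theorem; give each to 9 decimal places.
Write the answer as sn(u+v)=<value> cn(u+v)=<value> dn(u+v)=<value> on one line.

sn(u+v)=0.288697007 cn(u+v)=-0.957420513 dn(u+v)=0.986919160

m = k² = 0.311839597476
D = 1 − m·sn²u·sn²v = 0.8723563583220976
sn(u+v) = (sn u·cn v·dn v + sn v·cn u·dn u)/D = 0.251846669911454/0.8723563583220976 = 0.2886970072595784
cn(u+v) = (cn u·cn v − sn u·sn v·dn u·dn v)/D = -0.8352118717783548/0.8723563583220976 = -0.957420512627217
dn(u+v) = (dn u·dn v − m·sn u·sn v·cn u·cn v)/D = 0.8609452045453356/0.8723563583220976 = 0.9869191601942235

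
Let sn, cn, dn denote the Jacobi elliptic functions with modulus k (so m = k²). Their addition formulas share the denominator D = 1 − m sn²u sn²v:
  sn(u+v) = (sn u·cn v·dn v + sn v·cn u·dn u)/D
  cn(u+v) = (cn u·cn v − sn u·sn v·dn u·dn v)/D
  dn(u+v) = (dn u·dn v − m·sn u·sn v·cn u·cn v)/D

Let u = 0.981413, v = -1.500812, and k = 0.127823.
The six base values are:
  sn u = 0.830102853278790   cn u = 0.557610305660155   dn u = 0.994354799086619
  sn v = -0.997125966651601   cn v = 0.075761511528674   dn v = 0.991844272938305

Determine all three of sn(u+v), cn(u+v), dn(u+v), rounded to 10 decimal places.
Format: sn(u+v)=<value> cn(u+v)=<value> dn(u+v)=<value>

sn(u+v)=-0.4960446857 cn(u+v)=0.8682969940 dn(u+v)=0.9979878202

m = k² = 0.016338719329
D = 1 − m·sn²u·sn²v = 0.988806088271999
sn(u+v) = (sn u·cn v·dn v + sn v·cn u·dn u)/D = -0.4904920053229608/0.988806088271999 = -0.4960446857483721
cn(u+v) = (cn u·cn v − sn u·sn v·dn u·dn v)/D = 0.8585773540677817/0.988806088271999 = 0.8682969939719927
dn(u+v) = (dn u·dn v − m·sn u·sn v·cn u·cn v)/D = 0.9868164326639659/0.988806088271999 = 0.997987820229232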